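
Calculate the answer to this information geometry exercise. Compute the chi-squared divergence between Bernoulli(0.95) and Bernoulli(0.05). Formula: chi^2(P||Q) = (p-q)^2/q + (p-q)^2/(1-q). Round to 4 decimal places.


Chi-squared divergence between Bernoulli distributions:
chi^2 = (p-q)^2/q + (p-q)^2/(1-q).
p = 0.95, q = 0.05, p-q = 0.9.
(p-q)^2 = 0.81.
term1 = 0.81/0.05 = 16.2.
term2 = 0.81/0.95 = 0.852632.
chi^2 = 16.2 + 0.852632 = 17.0526

17.0526


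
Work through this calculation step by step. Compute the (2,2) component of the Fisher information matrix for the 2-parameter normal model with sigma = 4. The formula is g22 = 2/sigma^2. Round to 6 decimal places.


For the 2-parameter normal family, the Fisher metric has:
  g11 = 1/sigma^2, g22 = 2/sigma^2.
sigma = 4, sigma^2 = 16.
g22 = 0.125000

0.125000


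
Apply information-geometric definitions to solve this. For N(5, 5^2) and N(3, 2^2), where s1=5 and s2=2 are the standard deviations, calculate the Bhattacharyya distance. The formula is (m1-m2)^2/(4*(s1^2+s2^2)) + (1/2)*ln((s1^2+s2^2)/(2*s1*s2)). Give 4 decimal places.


Bhattacharyya distance between two Gaussians:
DB = (m1-m2)^2/(4*(s1^2+s2^2)) + (1/2)*ln((s1^2+s2^2)/(2*s1*s2)).
(m1-m2)^2 = (2)^2 = 4.
s1^2+s2^2 = 25 + 4 = 29.
term1 = 4/116 = 0.034483.
term2 = 0.5*ln(29/20.0) = 0.185782.
DB = 0.034483 + 0.185782 = 0.2203

0.2203


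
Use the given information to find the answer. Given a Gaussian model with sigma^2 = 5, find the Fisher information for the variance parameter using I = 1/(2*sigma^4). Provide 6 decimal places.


Fisher information for variance: I(sigma^2) = 1/(2*sigma^4).
sigma^2 = 5, so sigma^4 = 25.
I = 1/(2*25) = 1/50 = 0.020000

0.020000


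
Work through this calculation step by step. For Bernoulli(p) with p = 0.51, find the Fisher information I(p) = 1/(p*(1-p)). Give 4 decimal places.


For Bernoulli(p), Fisher information is I(p) = 1/(p*(1-p)).
p = 0.51, 1-p = 0.49.
p*(1-p) = 0.2499.
I(p) = 1/0.2499 = 4.0016

4.0016


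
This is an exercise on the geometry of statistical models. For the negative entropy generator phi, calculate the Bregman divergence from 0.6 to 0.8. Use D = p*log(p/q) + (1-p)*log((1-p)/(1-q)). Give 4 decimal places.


Bregman divergence with negative entropy generator:
D = p*log(p/q) + (1-p)*log((1-p)/(1-q)).
p = 0.6, q = 0.8.
p*log(p/q) = 0.6*log(0.6/0.8) = -0.172609.
(1-p)*log((1-p)/(1-q)) = 0.4*log(0.4/0.2) = 0.277259.
D = -0.172609 + 0.277259 = 0.1046

0.1046


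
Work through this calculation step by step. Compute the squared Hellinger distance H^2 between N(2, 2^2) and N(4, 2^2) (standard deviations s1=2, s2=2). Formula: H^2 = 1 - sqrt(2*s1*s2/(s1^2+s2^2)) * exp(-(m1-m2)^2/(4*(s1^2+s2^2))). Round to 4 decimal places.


Squared Hellinger distance for Gaussians:
H^2 = 1 - sqrt(2*s1*s2/(s1^2+s2^2)) * exp(-(m1-m2)^2/(4*(s1^2+s2^2))).
s1^2 = 4, s2^2 = 4, s1^2+s2^2 = 8.
sqrt(2*2*2/(8)) = 1.0.
(m1-m2)^2 = (-2)^2 = 4.
exp(-4/(4*8)) = exp(-0.125) = 0.882497.
H^2 = 1 - 1.0*0.882497 = 0.1175

0.1175


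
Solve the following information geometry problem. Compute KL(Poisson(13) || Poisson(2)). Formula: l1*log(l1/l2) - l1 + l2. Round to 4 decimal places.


KL divergence for Poisson:
KL = l1*log(l1/l2) - l1 + l2.
l1 = 13, l2 = 2.
log(13/2) = 1.871802.
l1*log(l1/l2) = 13 * 1.871802 = 24.333428.
KL = 24.333428 - 13 + 2 = 13.3334

13.3334


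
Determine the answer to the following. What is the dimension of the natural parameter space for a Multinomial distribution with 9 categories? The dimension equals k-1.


Exponential family dimension calculation:
For Multinomial with k=9 categories, dim = k-1 = 8.

8


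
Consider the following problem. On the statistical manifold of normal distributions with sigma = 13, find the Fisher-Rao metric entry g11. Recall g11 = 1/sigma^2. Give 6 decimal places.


For the 2-parameter normal family, the Fisher metric has:
  g11 = 1/sigma^2, g22 = 2/sigma^2.
sigma = 13, sigma^2 = 169.
g11 = 0.005917

0.005917


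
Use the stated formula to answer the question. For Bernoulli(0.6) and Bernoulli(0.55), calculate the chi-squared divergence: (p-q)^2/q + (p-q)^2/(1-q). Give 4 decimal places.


Chi-squared divergence between Bernoulli distributions:
chi^2 = (p-q)^2/q + (p-q)^2/(1-q).
p = 0.6, q = 0.55, p-q = 0.05.
(p-q)^2 = 0.0025.
term1 = 0.0025/0.55 = 0.004545.
term2 = 0.0025/0.45 = 0.005556.
chi^2 = 0.004545 + 0.005556 = 0.0101

0.0101


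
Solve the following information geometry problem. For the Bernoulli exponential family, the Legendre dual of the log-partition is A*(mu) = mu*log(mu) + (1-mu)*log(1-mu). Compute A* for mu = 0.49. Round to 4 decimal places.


Legendre transform for Bernoulli:
A*(mu) = mu*log(mu) + (1-mu)*log(1-mu).
mu = 0.49, 1-mu = 0.51.
mu*log(mu) = 0.49*log(0.49) = -0.349541.
(1-mu)*log(1-mu) = 0.51*log(0.51) = -0.343406.
A* = -0.349541 + -0.343406 = -0.6929

-0.6929


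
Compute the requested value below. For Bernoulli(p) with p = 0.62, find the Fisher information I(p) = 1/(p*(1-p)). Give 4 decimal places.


For Bernoulli(p), Fisher information is I(p) = 1/(p*(1-p)).
p = 0.62, 1-p = 0.38.
p*(1-p) = 0.2356.
I(p) = 1/0.2356 = 4.2445

4.2445


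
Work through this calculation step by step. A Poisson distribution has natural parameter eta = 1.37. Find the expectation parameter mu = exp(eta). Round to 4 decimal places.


Expectation parameter for Poisson exponential family:
mu = exp(eta).
eta = 1.37.
mu = exp(1.37) = 3.9354

3.9354


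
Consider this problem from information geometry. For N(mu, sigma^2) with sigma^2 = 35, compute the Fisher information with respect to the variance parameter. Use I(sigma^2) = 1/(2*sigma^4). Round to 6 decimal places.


Fisher information for variance: I(sigma^2) = 1/(2*sigma^4).
sigma^2 = 35, so sigma^4 = 1225.
I = 1/(2*1225) = 1/2450 = 0.000408

0.000408


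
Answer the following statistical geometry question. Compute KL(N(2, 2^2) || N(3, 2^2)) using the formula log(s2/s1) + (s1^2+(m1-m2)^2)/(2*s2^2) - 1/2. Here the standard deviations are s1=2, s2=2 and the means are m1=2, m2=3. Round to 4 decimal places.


KL divergence between normal distributions:
KL = log(s2/s1) + (s1^2 + (m1-m2)^2)/(2*s2^2) - 1/2.
log(2/2) = 0.0.
(2^2 + (2-3)^2)/(2*2^2) = (4 + 1)/8 = 0.625.
KL = 0.0 + 0.625 - 0.5 = 0.1250

0.1250


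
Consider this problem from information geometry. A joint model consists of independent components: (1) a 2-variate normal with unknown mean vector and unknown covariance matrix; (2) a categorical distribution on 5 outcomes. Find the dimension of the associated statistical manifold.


The dimension of a statistical manifold equals the number of free
(independent) real parameters of the model. For a product of independent
blocks the parameter counts add.
- 2-variate normal: 2 (mean) + 2*3/2 = 3 (symmetric covariance) = 5.
- categorical on 5 outcomes (probabilities sum to 1): 5-1 = 4.
Total = 5 + 4 = 9.
Dimension = 9

9


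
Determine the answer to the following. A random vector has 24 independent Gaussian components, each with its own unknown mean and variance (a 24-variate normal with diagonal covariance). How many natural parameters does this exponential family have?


Exponential family dimension calculation:
Each univariate normal has two natural parameters (mu/sigma^2 and -1/(2 sigma^2)).
With 24 independent components, dim = 2 * 24 = 48.

48


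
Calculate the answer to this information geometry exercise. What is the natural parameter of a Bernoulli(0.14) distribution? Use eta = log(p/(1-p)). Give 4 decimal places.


Natural parameter for Bernoulli: eta = log(p/(1-p)).
p = 0.14, 1-p = 0.86.
p/(1-p) = 0.162791.
eta = log(0.162791) = -1.8153

-1.8153


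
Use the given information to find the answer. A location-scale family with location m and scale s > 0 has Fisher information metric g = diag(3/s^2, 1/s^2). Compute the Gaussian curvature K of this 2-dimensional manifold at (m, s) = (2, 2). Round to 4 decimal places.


The metric has the form g = (A dm^2 + B ds^2)/s^2 with A = 3, B = 1.
Substitute u = sqrt(A/B)*m: g = B*(du^2 + ds^2)/s^2, i.e. B times the
Poincare upper half-plane metric, which has constant Gaussian curvature -1.
Scaling a 2D metric by a constant c divides the Gaussian curvature by c,
so K = -1/B = -1/(1) = -1.0000 everywhere (the point (m, s) = (2, 2) is irrelevant:
the curvature is constant).
The requested Gaussian curvature is K = -1.0000.

-1.0000


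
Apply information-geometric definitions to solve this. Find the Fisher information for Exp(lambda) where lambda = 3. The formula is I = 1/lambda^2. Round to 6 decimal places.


Fisher information for exponential: I(lambda) = 1/lambda^2.
lambda = 3, lambda^2 = 9.
I = 1/9 = 0.111111

0.111111


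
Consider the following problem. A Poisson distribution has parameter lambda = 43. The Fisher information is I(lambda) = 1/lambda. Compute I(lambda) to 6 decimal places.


Fisher information for Poisson: I(lambda) = 1/lambda.
lambda = 43.
I(lambda) = 1/43 = 0.023256

0.023256


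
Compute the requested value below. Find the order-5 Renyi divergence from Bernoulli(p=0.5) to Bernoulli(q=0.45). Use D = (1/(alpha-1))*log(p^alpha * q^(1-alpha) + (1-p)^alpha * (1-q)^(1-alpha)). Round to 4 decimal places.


Renyi divergence of order alpha between Bernoulli distributions:
D = (1/(alpha-1))*log(p^alpha * q^(1-alpha) + (1-p)^alpha * (1-q)^(1-alpha)).
alpha = 5, p = 0.5, q = 0.45.
p^alpha * q^(1-alpha) = 0.5^5 * 0.45^-4 = 0.762079.
(1-p)^alpha * (1-q)^(1-alpha) = 0.5^5 * 0.55^-4 = 0.341507.
sum = 0.762079 + 0.341507 = 1.103586.
D = (1/4)*log(1.103586) = 0.0246

0.0246


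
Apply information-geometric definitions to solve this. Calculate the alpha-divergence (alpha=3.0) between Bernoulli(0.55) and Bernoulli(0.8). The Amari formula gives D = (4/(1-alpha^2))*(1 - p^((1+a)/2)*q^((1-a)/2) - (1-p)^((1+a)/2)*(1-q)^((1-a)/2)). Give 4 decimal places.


Amari alpha-divergence:
D = (4/(1-alpha^2))*(1 - p^((1+a)/2)*q^((1-a)/2) - (1-p)^((1+a)/2)*(1-q)^((1-a)/2)).
alpha = 3.0, p = 0.55, q = 0.8.
e1 = (1+alpha)/2 = 2.0, e2 = (1-alpha)/2 = -1.0.
t1 = p^e1 * q^e2 = 0.55^2.0 * 0.8^-1.0 = 0.378125.
t2 = (1-p)^e1 * (1-q)^e2 = 0.45^2.0 * 0.2^-1.0 = 1.0125.
4/(1-alpha^2) = -0.5.
D = -0.5*(1 - 0.378125 - 1.0125) = 0.1953

0.1953


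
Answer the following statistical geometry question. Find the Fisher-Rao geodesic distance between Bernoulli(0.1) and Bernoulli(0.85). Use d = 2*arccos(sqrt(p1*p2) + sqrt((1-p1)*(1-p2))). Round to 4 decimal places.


Geodesic distance on Bernoulli manifold:
d(p1,p2) = 2*arccos(sqrt(p1*p2) + sqrt((1-p1)*(1-p2))).
sqrt(p1*p2) = sqrt(0.1*0.85) = 0.291548.
sqrt((1-p1)*(1-p2)) = sqrt(0.9*0.15) = 0.367423.
arg = 0.291548 + 0.367423 = 0.658971.
d = 2*arccos(0.658971) = 1.7027

1.7027


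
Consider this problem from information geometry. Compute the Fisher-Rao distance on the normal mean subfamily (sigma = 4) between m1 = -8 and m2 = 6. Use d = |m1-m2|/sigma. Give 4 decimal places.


On the fixed-variance normal subfamily, geodesic distance = |m1-m2|/sigma.
|-8 - 6| = 14.
sigma = 4.
d = 14/4 = 3.5000

3.5000


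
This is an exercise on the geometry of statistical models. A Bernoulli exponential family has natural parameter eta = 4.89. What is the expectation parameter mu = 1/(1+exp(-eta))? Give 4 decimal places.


Dual coordinate (expectation parameter) for Bernoulli:
mu = 1/(1+exp(-eta)).
eta = 4.89.
exp(-eta) = exp(-4.89) = 0.007521.
mu = 1/(1+0.007521) = 0.9925

0.9925


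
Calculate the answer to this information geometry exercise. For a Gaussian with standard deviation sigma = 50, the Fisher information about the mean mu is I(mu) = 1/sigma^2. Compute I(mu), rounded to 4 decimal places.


The Fisher information for the mean of a normal distribution is I(mu) = 1/sigma^2.
sigma = 50, so sigma^2 = 2500.
I(mu) = 1/2500 = 0.0004

0.0004


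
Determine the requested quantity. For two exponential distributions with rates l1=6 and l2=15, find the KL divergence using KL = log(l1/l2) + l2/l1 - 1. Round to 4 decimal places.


KL divergence for exponential family:
KL = log(l1/l2) + l2/l1 - 1.
log(6/15) = -0.916291.
15/6 = 2.5.
KL = -0.916291 + 2.5 - 1 = 0.5837

0.5837


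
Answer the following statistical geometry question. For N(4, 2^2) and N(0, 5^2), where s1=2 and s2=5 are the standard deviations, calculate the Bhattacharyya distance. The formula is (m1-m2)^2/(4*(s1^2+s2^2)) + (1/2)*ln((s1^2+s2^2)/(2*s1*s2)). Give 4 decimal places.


Bhattacharyya distance between two Gaussians:
DB = (m1-m2)^2/(4*(s1^2+s2^2)) + (1/2)*ln((s1^2+s2^2)/(2*s1*s2)).
(m1-m2)^2 = (4)^2 = 16.
s1^2+s2^2 = 4 + 25 = 29.
term1 = 16/116 = 0.137931.
term2 = 0.5*ln(29/20.0) = 0.185782.
DB = 0.137931 + 0.185782 = 0.3237

0.3237


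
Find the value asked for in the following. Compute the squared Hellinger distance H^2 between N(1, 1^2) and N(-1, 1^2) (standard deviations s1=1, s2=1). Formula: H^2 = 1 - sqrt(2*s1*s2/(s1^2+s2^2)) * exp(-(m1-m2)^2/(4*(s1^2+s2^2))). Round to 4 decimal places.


Squared Hellinger distance for Gaussians:
H^2 = 1 - sqrt(2*s1*s2/(s1^2+s2^2)) * exp(-(m1-m2)^2/(4*(s1^2+s2^2))).
s1^2 = 1, s2^2 = 1, s1^2+s2^2 = 2.
sqrt(2*1*1/(2)) = 1.0.
(m1-m2)^2 = (2)^2 = 4.
exp(-4/(4*2)) = exp(-0.5) = 0.606531.
H^2 = 1 - 1.0*0.606531 = 0.3935

0.3935


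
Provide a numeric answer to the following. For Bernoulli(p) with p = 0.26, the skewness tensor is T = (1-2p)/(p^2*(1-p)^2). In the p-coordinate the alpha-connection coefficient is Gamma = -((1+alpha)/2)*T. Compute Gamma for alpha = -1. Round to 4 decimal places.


Skewness (Amari-Chentsov) tensor: T = (1-2p)/(p^2*(1-p)^2).
p = 0.26, 1-2p = 0.48, p^2 = 0.0676, (1-p)^2 = 0.5476.
T = 0.48/(0.0676 * 0.5476) = 12.966749.
In the p-coordinate, Gamma^(alpha) = Gamma^(0) - (alpha/2)*T with Gamma^(0) = (1/2)*g'(p) = -T/2,
so Gamma^(alpha) = -((1+alpha)/2)*T.
alpha = -1, -(1+alpha)/2 = 0.0.
Gamma = 0.0 * 12.966749 = 0.0000

0.0000


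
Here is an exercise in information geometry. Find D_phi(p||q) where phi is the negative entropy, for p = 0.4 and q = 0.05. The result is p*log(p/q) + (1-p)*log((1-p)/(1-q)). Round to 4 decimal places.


Bregman divergence with negative entropy generator:
D = p*log(p/q) + (1-p)*log((1-p)/(1-q)).
p = 0.4, q = 0.05.
p*log(p/q) = 0.4*log(0.4/0.05) = 0.831777.
(1-p)*log((1-p)/(1-q)) = 0.6*log(0.6/0.95) = -0.275719.
D = 0.831777 + -0.275719 = 0.5561

0.5561


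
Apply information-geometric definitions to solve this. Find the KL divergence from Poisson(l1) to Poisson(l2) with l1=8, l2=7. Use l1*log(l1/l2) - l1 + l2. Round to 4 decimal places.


KL divergence for Poisson:
KL = l1*log(l1/l2) - l1 + l2.
l1 = 8, l2 = 7.
log(8/7) = 0.133531.
l1*log(l1/l2) = 8 * 0.133531 = 1.068251.
KL = 1.068251 - 8 + 7 = 0.0683

0.0683


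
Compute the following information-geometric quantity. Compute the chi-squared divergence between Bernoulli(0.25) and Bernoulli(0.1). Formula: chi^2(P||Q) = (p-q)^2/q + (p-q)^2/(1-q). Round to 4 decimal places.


Chi-squared divergence between Bernoulli distributions:
chi^2 = (p-q)^2/q + (p-q)^2/(1-q).
p = 0.25, q = 0.1, p-q = 0.15.
(p-q)^2 = 0.0225.
term1 = 0.0225/0.1 = 0.225.
term2 = 0.0225/0.9 = 0.025.
chi^2 = 0.225 + 0.025 = 0.2500

0.2500


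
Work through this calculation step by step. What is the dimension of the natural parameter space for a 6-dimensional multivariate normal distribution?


Exponential family dimension calculation:
For 6-dim MVN: mean has 6 params, covariance has 6*7/2 = 21 unique entries.
Total dim = 6 + 21 = 27.

27


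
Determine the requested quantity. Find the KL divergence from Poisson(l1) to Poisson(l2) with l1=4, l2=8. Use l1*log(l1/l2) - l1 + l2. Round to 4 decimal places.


KL divergence for Poisson:
KL = l1*log(l1/l2) - l1 + l2.
l1 = 4, l2 = 8.
log(4/8) = -0.693147.
l1*log(l1/l2) = 4 * -0.693147 = -2.772589.
KL = -2.772589 - 4 + 8 = 1.2274

1.2274


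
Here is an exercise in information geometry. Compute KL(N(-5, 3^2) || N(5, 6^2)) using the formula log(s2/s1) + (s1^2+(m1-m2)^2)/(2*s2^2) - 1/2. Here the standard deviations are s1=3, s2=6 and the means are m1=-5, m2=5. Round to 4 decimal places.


KL divergence between normal distributions:
KL = log(s2/s1) + (s1^2 + (m1-m2)^2)/(2*s2^2) - 1/2.
log(6/3) = 0.693147.
(3^2 + (-5-5)^2)/(2*6^2) = (9 + 100)/72 = 1.513889.
KL = 0.693147 + 1.513889 - 0.5 = 1.7070

1.7070


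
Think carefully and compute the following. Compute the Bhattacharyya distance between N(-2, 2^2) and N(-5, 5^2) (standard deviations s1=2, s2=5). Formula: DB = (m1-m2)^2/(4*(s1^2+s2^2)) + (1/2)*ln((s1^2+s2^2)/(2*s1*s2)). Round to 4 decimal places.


Bhattacharyya distance between two Gaussians:
DB = (m1-m2)^2/(4*(s1^2+s2^2)) + (1/2)*ln((s1^2+s2^2)/(2*s1*s2)).
(m1-m2)^2 = (3)^2 = 9.
s1^2+s2^2 = 4 + 25 = 29.
term1 = 9/116 = 0.077586.
term2 = 0.5*ln(29/20.0) = 0.185782.
DB = 0.077586 + 0.185782 = 0.2634

0.2634


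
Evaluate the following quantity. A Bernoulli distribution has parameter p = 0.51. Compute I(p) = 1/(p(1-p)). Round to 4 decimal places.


For Bernoulli(p), Fisher information is I(p) = 1/(p*(1-p)).
p = 0.51, 1-p = 0.49.
p*(1-p) = 0.2499.
I(p) = 1/0.2499 = 4.0016

4.0016


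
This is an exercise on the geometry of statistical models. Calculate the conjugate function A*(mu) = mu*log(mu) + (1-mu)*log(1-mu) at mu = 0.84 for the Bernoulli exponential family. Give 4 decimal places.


Legendre transform for Bernoulli:
A*(mu) = mu*log(mu) + (1-mu)*log(1-mu).
mu = 0.84, 1-mu = 0.16.
mu*log(mu) = 0.84*log(0.84) = -0.146457.
(1-mu)*log(1-mu) = 0.16*log(0.16) = -0.293213.
A* = -0.146457 + -0.293213 = -0.4397

-0.4397


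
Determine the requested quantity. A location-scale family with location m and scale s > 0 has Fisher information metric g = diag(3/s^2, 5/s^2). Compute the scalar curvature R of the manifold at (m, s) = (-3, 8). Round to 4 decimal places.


The metric has the form g = (A dm^2 + B ds^2)/s^2 with A = 3, B = 5.
Substitute u = sqrt(A/B)*m: g = B*(du^2 + ds^2)/s^2, i.e. B times the
Poincare upper half-plane metric, which has constant Gaussian curvature -1.
Scaling a 2D metric by a constant c divides the Gaussian curvature by c,
so K = -1/B = -1/(5) = -0.2000 everywhere (the point (m, s) = (-3, 8) is irrelevant:
the curvature is constant).
Scalar curvature in dimension 2: R = 2K = -2/(5) = -0.4000.

-0.4000


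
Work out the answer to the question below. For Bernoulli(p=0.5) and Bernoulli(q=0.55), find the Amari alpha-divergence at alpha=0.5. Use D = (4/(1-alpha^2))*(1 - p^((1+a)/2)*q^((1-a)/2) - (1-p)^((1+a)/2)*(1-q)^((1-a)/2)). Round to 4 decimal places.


Amari alpha-divergence:
D = (4/(1-alpha^2))*(1 - p^((1+a)/2)*q^((1-a)/2) - (1-p)^((1+a)/2)*(1-q)^((1-a)/2)).
alpha = 0.5, p = 0.5, q = 0.55.
e1 = (1+alpha)/2 = 0.75, e2 = (1-alpha)/2 = 0.25.
t1 = p^e1 * q^e2 = 0.5^0.75 * 0.55^0.25 = 0.512057.
t2 = (1-p)^e1 * (1-q)^e2 = 0.5^0.75 * 0.45^0.25 = 0.487002.
4/(1-alpha^2) = 5.333333.
D = 5.333333*(1 - 0.512057 - 0.487002) = 0.0050

0.0050


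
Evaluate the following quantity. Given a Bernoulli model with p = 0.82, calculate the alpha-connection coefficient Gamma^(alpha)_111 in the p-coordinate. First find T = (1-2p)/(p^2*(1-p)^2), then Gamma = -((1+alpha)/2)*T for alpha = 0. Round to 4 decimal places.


Skewness (Amari-Chentsov) tensor: T = (1-2p)/(p^2*(1-p)^2).
p = 0.82, 1-2p = -0.64, p^2 = 0.6724, (1-p)^2 = 0.0324.
T = -0.64/(0.6724 * 0.0324) = -29.376988.
In the p-coordinate, Gamma^(alpha) = Gamma^(0) - (alpha/2)*T with Gamma^(0) = (1/2)*g'(p) = -T/2,
so Gamma^(alpha) = -((1+alpha)/2)*T.
alpha = 0, -(1+alpha)/2 = -0.5.
Gamma = -0.5 * -29.376988 = 14.6885

14.6885


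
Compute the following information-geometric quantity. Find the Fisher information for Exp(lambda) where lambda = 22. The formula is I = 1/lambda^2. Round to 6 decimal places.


Fisher information for exponential: I(lambda) = 1/lambda^2.
lambda = 22, lambda^2 = 484.
I = 1/484 = 0.002066

0.002066


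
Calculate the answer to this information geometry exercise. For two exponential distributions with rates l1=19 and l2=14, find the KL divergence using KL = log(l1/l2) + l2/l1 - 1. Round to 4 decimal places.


KL divergence for exponential family:
KL = log(l1/l2) + l2/l1 - 1.
log(19/14) = 0.305382.
14/19 = 0.736842.
KL = 0.305382 + 0.736842 - 1 = 0.0422

0.0422


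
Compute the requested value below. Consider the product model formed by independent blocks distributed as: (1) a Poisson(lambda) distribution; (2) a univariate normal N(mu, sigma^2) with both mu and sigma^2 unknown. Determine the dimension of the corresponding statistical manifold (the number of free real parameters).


The dimension of a statistical manifold equals the number of free
(independent) real parameters of the model. For a product of independent
blocks the parameter counts add.
- Poisson (lambda): 1.
- normal (mu, sigma^2): 2.
Total = 1 + 2 = 3.
Dimension = 3

3


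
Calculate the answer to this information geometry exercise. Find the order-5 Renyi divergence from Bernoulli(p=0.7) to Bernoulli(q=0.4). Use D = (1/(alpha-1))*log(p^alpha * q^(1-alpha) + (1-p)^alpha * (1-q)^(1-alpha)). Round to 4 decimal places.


Renyi divergence of order alpha between Bernoulli distributions:
D = (1/(alpha-1))*log(p^alpha * q^(1-alpha) + (1-p)^alpha * (1-q)^(1-alpha)).
alpha = 5, p = 0.7, q = 0.4.
p^alpha * q^(1-alpha) = 0.7^5 * 0.4^-4 = 6.565234.
(1-p)^alpha * (1-q)^(1-alpha) = 0.3^5 * 0.6^-4 = 0.01875.
sum = 6.565234 + 0.01875 = 6.583984.
D = (1/4)*log(6.583984) = 0.4712

0.4712


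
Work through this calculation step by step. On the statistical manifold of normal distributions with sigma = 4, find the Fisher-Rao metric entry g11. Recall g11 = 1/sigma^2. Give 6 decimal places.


For the 2-parameter normal family, the Fisher metric has:
  g11 = 1/sigma^2, g22 = 2/sigma^2.
sigma = 4, sigma^2 = 16.
g11 = 0.062500

0.062500


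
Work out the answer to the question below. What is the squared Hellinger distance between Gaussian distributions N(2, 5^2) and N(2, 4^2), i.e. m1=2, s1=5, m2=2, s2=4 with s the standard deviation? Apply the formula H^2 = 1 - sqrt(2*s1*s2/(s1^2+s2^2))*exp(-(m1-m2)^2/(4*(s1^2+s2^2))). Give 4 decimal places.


Squared Hellinger distance for Gaussians:
H^2 = 1 - sqrt(2*s1*s2/(s1^2+s2^2)) * exp(-(m1-m2)^2/(4*(s1^2+s2^2))).
s1^2 = 25, s2^2 = 16, s1^2+s2^2 = 41.
sqrt(2*5*4/(41)) = 0.98773.
(m1-m2)^2 = (0)^2 = 0.
exp(-0/(4*41)) = exp(0.0) = 1.0.
H^2 = 1 - 0.98773*1.0 = 0.0123

0.0123


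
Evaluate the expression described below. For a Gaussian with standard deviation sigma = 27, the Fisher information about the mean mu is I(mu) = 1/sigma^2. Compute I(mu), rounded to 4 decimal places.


The Fisher information for the mean of a normal distribution is I(mu) = 1/sigma^2.
sigma = 27, so sigma^2 = 729.
I(mu) = 1/729 = 0.0014

0.0014


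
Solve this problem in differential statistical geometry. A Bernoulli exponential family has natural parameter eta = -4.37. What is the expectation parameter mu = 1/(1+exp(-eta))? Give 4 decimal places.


Dual coordinate (expectation parameter) for Bernoulli:
mu = 1/(1+exp(-eta)).
eta = -4.37.
exp(-eta) = exp(4.37) = 79.043632.
mu = 1/(1+79.043632) = 0.0125

0.0125


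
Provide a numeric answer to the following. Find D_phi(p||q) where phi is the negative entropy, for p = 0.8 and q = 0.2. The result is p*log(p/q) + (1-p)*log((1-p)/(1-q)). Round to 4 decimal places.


Bregman divergence with negative entropy generator:
D = p*log(p/q) + (1-p)*log((1-p)/(1-q)).
p = 0.8, q = 0.2.
p*log(p/q) = 0.8*log(0.8/0.2) = 1.109035.
(1-p)*log((1-p)/(1-q)) = 0.2*log(0.2/0.8) = -0.277259.
D = 1.109035 + -0.277259 = 0.8318

0.8318


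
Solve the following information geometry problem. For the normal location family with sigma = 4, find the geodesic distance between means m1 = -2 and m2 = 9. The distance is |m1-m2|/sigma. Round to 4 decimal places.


On the fixed-variance normal subfamily, geodesic distance = |m1-m2|/sigma.
|-2 - 9| = 11.
sigma = 4.
d = 11/4 = 2.7500

2.7500


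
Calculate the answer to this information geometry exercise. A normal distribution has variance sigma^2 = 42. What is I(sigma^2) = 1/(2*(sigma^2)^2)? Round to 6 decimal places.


Fisher information for variance: I(sigma^2) = 1/(2*sigma^4).
sigma^2 = 42, so sigma^4 = 1764.
I = 1/(2*1764) = 1/3528 = 0.000283

0.000283


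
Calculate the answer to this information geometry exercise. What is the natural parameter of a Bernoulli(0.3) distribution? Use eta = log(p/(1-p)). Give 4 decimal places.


Natural parameter for Bernoulli: eta = log(p/(1-p)).
p = 0.3, 1-p = 0.7.
p/(1-p) = 0.428571.
eta = log(0.428571) = -0.8473

-0.8473


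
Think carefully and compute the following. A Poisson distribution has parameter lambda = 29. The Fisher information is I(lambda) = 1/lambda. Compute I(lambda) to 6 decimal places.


Fisher information for Poisson: I(lambda) = 1/lambda.
lambda = 29.
I(lambda) = 1/29 = 0.034483

0.034483


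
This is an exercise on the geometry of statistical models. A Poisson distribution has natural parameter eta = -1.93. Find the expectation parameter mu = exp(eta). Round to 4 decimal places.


Expectation parameter for Poisson exponential family:
mu = exp(eta).
eta = -1.93.
mu = exp(-1.93) = 0.1451

0.1451


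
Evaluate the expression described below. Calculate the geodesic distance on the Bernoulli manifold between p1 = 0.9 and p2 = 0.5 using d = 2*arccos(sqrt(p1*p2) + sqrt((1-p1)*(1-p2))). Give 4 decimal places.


Geodesic distance on Bernoulli manifold:
d(p1,p2) = 2*arccos(sqrt(p1*p2) + sqrt((1-p1)*(1-p2))).
sqrt(p1*p2) = sqrt(0.9*0.5) = 0.67082.
sqrt((1-p1)*(1-p2)) = sqrt(0.1*0.5) = 0.223607.
arg = 0.67082 + 0.223607 = 0.894427.
d = 2*arccos(0.894427) = 0.9273

0.9273


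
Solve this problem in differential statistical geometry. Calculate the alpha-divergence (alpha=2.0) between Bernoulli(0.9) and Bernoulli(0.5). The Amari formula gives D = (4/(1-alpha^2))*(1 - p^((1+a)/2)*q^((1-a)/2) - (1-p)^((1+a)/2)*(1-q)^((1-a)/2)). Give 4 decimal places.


Amari alpha-divergence:
D = (4/(1-alpha^2))*(1 - p^((1+a)/2)*q^((1-a)/2) - (1-p)^((1+a)/2)*(1-q)^((1-a)/2)).
alpha = 2.0, p = 0.9, q = 0.5.
e1 = (1+alpha)/2 = 1.5, e2 = (1-alpha)/2 = -0.5.
t1 = p^e1 * q^e2 = 0.9^1.5 * 0.5^-0.5 = 1.207477.
t2 = (1-p)^e1 * (1-q)^e2 = 0.1^1.5 * 0.5^-0.5 = 0.044721.
4/(1-alpha^2) = -1.333333.
D = -1.333333*(1 - 1.207477 - 0.044721) = 0.3363

0.3363


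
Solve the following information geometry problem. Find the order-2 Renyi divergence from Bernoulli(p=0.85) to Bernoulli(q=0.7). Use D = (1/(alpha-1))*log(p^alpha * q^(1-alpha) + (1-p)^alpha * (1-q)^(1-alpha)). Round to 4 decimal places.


Renyi divergence of order alpha between Bernoulli distributions:
D = (1/(alpha-1))*log(p^alpha * q^(1-alpha) + (1-p)^alpha * (1-q)^(1-alpha)).
alpha = 2, p = 0.85, q = 0.7.
p^alpha * q^(1-alpha) = 0.85^2 * 0.7^-1 = 1.032143.
(1-p)^alpha * (1-q)^(1-alpha) = 0.15^2 * 0.3^-1 = 0.075.
sum = 1.032143 + 0.075 = 1.107143.
D = (1/1)*log(1.107143) = 0.1018

0.1018


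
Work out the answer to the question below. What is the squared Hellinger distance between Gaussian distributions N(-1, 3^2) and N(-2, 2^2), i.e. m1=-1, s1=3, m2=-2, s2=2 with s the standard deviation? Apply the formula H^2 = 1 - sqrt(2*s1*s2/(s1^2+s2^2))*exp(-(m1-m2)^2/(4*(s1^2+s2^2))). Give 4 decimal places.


Squared Hellinger distance for Gaussians:
H^2 = 1 - sqrt(2*s1*s2/(s1^2+s2^2)) * exp(-(m1-m2)^2/(4*(s1^2+s2^2))).
s1^2 = 9, s2^2 = 4, s1^2+s2^2 = 13.
sqrt(2*3*2/(13)) = 0.960769.
(m1-m2)^2 = (1)^2 = 1.
exp(-1/(4*13)) = exp(-0.019231) = 0.980953.
H^2 = 1 - 0.960769*0.980953 = 0.0575

0.0575


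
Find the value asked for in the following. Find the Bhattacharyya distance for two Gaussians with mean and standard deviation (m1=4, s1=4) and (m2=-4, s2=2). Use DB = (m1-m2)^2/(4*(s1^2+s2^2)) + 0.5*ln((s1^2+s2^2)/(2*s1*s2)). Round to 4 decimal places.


Bhattacharyya distance between two Gaussians:
DB = (m1-m2)^2/(4*(s1^2+s2^2)) + (1/2)*ln((s1^2+s2^2)/(2*s1*s2)).
(m1-m2)^2 = (8)^2 = 64.
s1^2+s2^2 = 16 + 4 = 20.
term1 = 64/80 = 0.8.
term2 = 0.5*ln(20/16.0) = 0.111572.
DB = 0.8 + 0.111572 = 0.9116

0.9116


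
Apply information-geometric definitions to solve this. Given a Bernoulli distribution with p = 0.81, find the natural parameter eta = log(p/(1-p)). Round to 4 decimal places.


Natural parameter for Bernoulli: eta = log(p/(1-p)).
p = 0.81, 1-p = 0.19.
p/(1-p) = 4.263158.
eta = log(4.263158) = 1.4500

1.4500


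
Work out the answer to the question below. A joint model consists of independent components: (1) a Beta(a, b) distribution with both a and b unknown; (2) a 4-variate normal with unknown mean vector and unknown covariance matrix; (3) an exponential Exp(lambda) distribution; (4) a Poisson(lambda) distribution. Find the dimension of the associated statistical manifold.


The dimension of a statistical manifold equals the number of free
(independent) real parameters of the model. For a product of independent
blocks the parameter counts add.
- Beta (a, b): 2.
- 4-variate normal: 4 (mean) + 4*5/2 = 10 (symmetric covariance) = 14.
- exponential (lambda): 1.
- Poisson (lambda): 1.
Total = 2 + 14 + 1 + 1 = 18.
Dimension = 18

18


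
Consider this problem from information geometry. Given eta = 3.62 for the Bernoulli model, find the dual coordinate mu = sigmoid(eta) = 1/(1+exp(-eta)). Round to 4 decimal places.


Dual coordinate (expectation parameter) for Bernoulli:
mu = 1/(1+exp(-eta)).
eta = 3.62.
exp(-eta) = exp(-3.62) = 0.026783.
mu = 1/(1+0.026783) = 0.9739

0.9739


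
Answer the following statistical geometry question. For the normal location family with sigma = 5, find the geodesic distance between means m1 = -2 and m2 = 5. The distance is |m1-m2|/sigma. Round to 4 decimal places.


On the fixed-variance normal subfamily, geodesic distance = |m1-m2|/sigma.
|-2 - 5| = 7.
sigma = 5.
d = 7/5 = 1.4000

1.4000


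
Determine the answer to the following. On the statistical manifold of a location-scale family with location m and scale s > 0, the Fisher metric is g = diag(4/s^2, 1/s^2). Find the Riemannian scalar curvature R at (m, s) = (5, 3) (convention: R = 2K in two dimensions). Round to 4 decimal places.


The metric has the form g = (A dm^2 + B ds^2)/s^2 with A = 4, B = 1.
Substitute u = sqrt(A/B)*m: g = B*(du^2 + ds^2)/s^2, i.e. B times the
Poincare upper half-plane metric, which has constant Gaussian curvature -1.
Scaling a 2D metric by a constant c divides the Gaussian curvature by c,
so K = -1/B = -1/(1) = -1.0000 everywhere (the point (m, s) = (5, 3) is irrelevant:
the curvature is constant).
Scalar curvature in dimension 2: R = 2K = -2/(1) = -2.0000.

-2.0000


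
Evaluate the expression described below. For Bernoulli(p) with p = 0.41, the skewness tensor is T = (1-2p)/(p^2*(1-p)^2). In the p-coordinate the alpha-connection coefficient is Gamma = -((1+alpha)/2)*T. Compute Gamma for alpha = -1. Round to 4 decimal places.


Skewness (Amari-Chentsov) tensor: T = (1-2p)/(p^2*(1-p)^2).
p = 0.41, 1-2p = 0.18, p^2 = 0.1681, (1-p)^2 = 0.3481.
T = 0.18/(0.1681 * 0.3481) = 3.076102.
In the p-coordinate, Gamma^(alpha) = Gamma^(0) - (alpha/2)*T with Gamma^(0) = (1/2)*g'(p) = -T/2,
so Gamma^(alpha) = -((1+alpha)/2)*T.
alpha = -1, -(1+alpha)/2 = 0.0.
Gamma = 0.0 * 3.076102 = 0.0000

0.0000


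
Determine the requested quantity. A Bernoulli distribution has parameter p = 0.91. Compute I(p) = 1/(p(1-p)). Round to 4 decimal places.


For Bernoulli(p), Fisher information is I(p) = 1/(p*(1-p)).
p = 0.91, 1-p = 0.09.
p*(1-p) = 0.0819.
I(p) = 1/0.0819 = 12.2100

12.2100


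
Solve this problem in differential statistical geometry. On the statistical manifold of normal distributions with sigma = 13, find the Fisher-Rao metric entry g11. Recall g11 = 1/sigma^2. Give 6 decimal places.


For the 2-parameter normal family, the Fisher metric has:
  g11 = 1/sigma^2, g22 = 2/sigma^2.
sigma = 13, sigma^2 = 169.
g11 = 0.005917

0.005917


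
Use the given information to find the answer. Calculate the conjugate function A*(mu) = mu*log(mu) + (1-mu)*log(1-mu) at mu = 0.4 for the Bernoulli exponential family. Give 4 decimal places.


Legendre transform for Bernoulli:
A*(mu) = mu*log(mu) + (1-mu)*log(1-mu).
mu = 0.4, 1-mu = 0.6.
mu*log(mu) = 0.4*log(0.4) = -0.366516.
(1-mu)*log(1-mu) = 0.6*log(0.6) = -0.306495.
A* = -0.366516 + -0.306495 = -0.6730

-0.6730


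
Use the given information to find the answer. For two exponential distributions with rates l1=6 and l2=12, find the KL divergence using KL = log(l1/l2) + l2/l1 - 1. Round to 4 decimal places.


KL divergence for exponential family:
KL = log(l1/l2) + l2/l1 - 1.
log(6/12) = -0.693147.
12/6 = 2.0.
KL = -0.693147 + 2.0 - 1 = 0.3069

0.3069


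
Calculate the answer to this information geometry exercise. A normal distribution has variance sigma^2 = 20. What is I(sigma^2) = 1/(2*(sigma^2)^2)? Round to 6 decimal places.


Fisher information for variance: I(sigma^2) = 1/(2*sigma^4).
sigma^2 = 20, so sigma^4 = 400.
I = 1/(2*400) = 1/800 = 0.001250

0.001250


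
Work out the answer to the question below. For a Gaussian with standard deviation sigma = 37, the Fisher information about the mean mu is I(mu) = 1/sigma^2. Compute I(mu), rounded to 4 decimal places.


The Fisher information for the mean of a normal distribution is I(mu) = 1/sigma^2.
sigma = 37, so sigma^2 = 1369.
I(mu) = 1/1369 = 0.0007

0.0007


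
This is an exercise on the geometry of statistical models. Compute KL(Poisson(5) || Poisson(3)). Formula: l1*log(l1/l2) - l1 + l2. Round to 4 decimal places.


KL divergence for Poisson:
KL = l1*log(l1/l2) - l1 + l2.
l1 = 5, l2 = 3.
log(5/3) = 0.510826.
l1*log(l1/l2) = 5 * 0.510826 = 2.554128.
KL = 2.554128 - 5 + 3 = 0.5541

0.5541


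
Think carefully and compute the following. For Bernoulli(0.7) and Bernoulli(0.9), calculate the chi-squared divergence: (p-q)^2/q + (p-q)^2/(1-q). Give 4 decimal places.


Chi-squared divergence between Bernoulli distributions:
chi^2 = (p-q)^2/q + (p-q)^2/(1-q).
p = 0.7, q = 0.9, p-q = -0.2.
(p-q)^2 = 0.04.
term1 = 0.04/0.9 = 0.044444.
term2 = 0.04/0.1 = 0.4.
chi^2 = 0.044444 + 0.4 = 0.4444

0.4444


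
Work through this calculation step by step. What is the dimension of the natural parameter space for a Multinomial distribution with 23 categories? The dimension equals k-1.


Exponential family dimension calculation:
For Multinomial with k=23 categories, dim = k-1 = 22.

22


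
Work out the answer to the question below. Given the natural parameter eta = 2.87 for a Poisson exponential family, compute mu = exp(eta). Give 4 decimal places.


Expectation parameter for Poisson exponential family:
mu = exp(eta).
eta = 2.87.
mu = exp(2.87) = 17.6370

17.6370


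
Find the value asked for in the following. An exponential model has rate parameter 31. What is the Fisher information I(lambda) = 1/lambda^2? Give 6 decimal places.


Fisher information for exponential: I(lambda) = 1/lambda^2.
lambda = 31, lambda^2 = 961.
I = 1/961 = 0.001041

0.001041


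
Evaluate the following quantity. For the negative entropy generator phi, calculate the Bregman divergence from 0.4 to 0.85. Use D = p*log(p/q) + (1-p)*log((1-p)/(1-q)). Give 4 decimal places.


Bregman divergence with negative entropy generator:
D = p*log(p/q) + (1-p)*log((1-p)/(1-q)).
p = 0.4, q = 0.85.
p*log(p/q) = 0.4*log(0.4/0.85) = -0.301509.
(1-p)*log((1-p)/(1-q)) = 0.6*log(0.6/0.15) = 0.831777.
D = -0.301509 + 0.831777 = 0.5303

0.5303


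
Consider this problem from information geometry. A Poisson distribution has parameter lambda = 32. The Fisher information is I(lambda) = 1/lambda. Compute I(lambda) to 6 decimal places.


Fisher information for Poisson: I(lambda) = 1/lambda.
lambda = 32.
I(lambda) = 1/32 = 0.031250

0.031250


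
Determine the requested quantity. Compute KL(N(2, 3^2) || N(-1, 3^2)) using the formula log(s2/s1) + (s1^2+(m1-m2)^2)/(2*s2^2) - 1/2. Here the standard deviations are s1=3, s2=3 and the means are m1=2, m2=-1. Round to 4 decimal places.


KL divergence between normal distributions:
KL = log(s2/s1) + (s1^2 + (m1-m2)^2)/(2*s2^2) - 1/2.
log(3/3) = 0.0.
(3^2 + (2--1)^2)/(2*3^2) = (9 + 9)/18 = 1.0.
KL = 0.0 + 1.0 - 0.5 = 0.5000

0.5000


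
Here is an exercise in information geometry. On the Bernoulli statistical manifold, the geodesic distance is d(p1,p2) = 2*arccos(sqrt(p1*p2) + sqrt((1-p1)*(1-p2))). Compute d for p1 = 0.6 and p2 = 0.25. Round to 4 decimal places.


Geodesic distance on Bernoulli manifold:
d(p1,p2) = 2*arccos(sqrt(p1*p2) + sqrt((1-p1)*(1-p2))).
sqrt(p1*p2) = sqrt(0.6*0.25) = 0.387298.
sqrt((1-p1)*(1-p2)) = sqrt(0.4*0.75) = 0.547723.
arg = 0.387298 + 0.547723 = 0.935021.
d = 2*arccos(0.935021) = 0.7250

0.7250


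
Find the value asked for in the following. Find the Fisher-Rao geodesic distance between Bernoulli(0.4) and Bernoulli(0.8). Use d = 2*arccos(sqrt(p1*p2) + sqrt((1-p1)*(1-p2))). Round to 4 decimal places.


Geodesic distance on Bernoulli manifold:
d(p1,p2) = 2*arccos(sqrt(p1*p2) + sqrt((1-p1)*(1-p2))).
sqrt(p1*p2) = sqrt(0.4*0.8) = 0.565685.
sqrt((1-p1)*(1-p2)) = sqrt(0.6*0.2) = 0.34641.
arg = 0.565685 + 0.34641 = 0.912096.
d = 2*arccos(0.912096) = 0.8449

0.8449


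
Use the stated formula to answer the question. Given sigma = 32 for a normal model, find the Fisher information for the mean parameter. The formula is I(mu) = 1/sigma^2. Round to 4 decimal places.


The Fisher information for the mean of a normal distribution is I(mu) = 1/sigma^2.
sigma = 32, so sigma^2 = 1024.
I(mu) = 1/1024 = 0.0010

0.0010


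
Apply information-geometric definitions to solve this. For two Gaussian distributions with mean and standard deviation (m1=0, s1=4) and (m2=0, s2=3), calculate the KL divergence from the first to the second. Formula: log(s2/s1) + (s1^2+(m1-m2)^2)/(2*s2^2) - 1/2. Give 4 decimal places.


KL divergence between normal distributions:
KL = log(s2/s1) + (s1^2 + (m1-m2)^2)/(2*s2^2) - 1/2.
log(3/4) = -0.287682.
(4^2 + (0-0)^2)/(2*3^2) = (16 + 0)/18 = 0.888889.
KL = -0.287682 + 0.888889 - 0.5 = 0.1012

0.1012


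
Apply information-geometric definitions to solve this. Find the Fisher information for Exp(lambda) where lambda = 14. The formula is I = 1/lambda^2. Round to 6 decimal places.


Fisher information for exponential: I(lambda) = 1/lambda^2.
lambda = 14, lambda^2 = 196.
I = 1/196 = 0.005102

0.005102


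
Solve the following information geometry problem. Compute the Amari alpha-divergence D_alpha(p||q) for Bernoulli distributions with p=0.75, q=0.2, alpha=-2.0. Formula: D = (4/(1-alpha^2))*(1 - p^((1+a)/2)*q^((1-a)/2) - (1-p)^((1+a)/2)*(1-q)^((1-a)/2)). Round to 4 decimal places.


Amari alpha-divergence:
D = (4/(1-alpha^2))*(1 - p^((1+a)/2)*q^((1-a)/2) - (1-p)^((1+a)/2)*(1-q)^((1-a)/2)).
alpha = -2.0, p = 0.75, q = 0.2.
e1 = (1+alpha)/2 = -0.5, e2 = (1-alpha)/2 = 1.5.
t1 = p^e1 * q^e2 = 0.75^-0.5 * 0.2^1.5 = 0.10328.
t2 = (1-p)^e1 * (1-q)^e2 = 0.25^-0.5 * 0.8^1.5 = 1.431084.
4/(1-alpha^2) = -1.333333.
D = -1.333333*(1 - 0.10328 - 1.431084) = 0.7125

0.7125


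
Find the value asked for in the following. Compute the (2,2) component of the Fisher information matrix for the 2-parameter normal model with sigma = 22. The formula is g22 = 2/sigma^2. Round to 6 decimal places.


For the 2-parameter normal family, the Fisher metric has:
  g11 = 1/sigma^2, g22 = 2/sigma^2.
sigma = 22, sigma^2 = 484.
g22 = 0.004132

0.004132


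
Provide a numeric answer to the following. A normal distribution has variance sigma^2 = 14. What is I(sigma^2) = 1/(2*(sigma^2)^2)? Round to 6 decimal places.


Fisher information for variance: I(sigma^2) = 1/(2*sigma^4).
sigma^2 = 14, so sigma^4 = 196.
I = 1/(2*196) = 1/392 = 0.002551

0.002551


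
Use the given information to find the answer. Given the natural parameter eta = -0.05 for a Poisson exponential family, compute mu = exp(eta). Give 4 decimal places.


Expectation parameter for Poisson exponential family:
mu = exp(eta).
eta = -0.05.
mu = exp(-0.05) = 0.9512

0.9512


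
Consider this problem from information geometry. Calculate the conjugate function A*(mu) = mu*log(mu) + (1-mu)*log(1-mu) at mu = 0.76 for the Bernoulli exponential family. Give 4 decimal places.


Legendre transform for Bernoulli:
A*(mu) = mu*log(mu) + (1-mu)*log(1-mu).
mu = 0.76, 1-mu = 0.24.
mu*log(mu) = 0.76*log(0.76) = -0.208572.
(1-mu)*log(1-mu) = 0.24*log(0.24) = -0.342508.
A* = -0.208572 + -0.342508 = -0.5511

-0.5511
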